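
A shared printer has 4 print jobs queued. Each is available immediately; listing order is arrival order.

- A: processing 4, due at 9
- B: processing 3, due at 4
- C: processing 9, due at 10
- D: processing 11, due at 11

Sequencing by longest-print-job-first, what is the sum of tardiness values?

48

LPT (decreasing processing time): D C A B.
D: 0→11, due 11, tardiness 0
C: 11→20, due 10, tardiness 10
A: 20→24, due 9, tardiness 15
B: 24→27, due 4, tardiness 23
Sum = 0+10+15+23 = 48.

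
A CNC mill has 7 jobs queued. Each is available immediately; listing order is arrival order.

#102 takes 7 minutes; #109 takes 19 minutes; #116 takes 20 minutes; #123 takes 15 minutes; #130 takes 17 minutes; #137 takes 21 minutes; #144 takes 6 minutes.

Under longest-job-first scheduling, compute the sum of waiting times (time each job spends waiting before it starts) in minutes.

390

LPT (decreasing processing time): #137 #116 #109 #130 #123 #102 #144.
#137: waits 0, runs 0→21
#116: waits 21, runs 21→41
#109: waits 41, runs 41→60
#130: waits 60, runs 60→77
#123: waits 77, runs 77→92
#102: waits 92, runs 92→99
#144: waits 99, runs 99→105
Sum = 0+21+41+60+77+92+99 = 390.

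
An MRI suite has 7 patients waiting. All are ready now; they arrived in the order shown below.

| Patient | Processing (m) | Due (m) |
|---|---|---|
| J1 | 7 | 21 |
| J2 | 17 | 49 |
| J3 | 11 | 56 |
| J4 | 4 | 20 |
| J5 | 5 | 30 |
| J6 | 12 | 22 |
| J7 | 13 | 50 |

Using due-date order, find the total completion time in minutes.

238

EDD (increasing due date): J4 J1 J6 J5 J2 J7 J3.
J4: 0→4
J1: 4→11
J6: 11→23
J5: 23→28
J2: 28→45
J7: 45→58
J3: 58→69
Sum = 4+11+23+28+45+58+69 = 238.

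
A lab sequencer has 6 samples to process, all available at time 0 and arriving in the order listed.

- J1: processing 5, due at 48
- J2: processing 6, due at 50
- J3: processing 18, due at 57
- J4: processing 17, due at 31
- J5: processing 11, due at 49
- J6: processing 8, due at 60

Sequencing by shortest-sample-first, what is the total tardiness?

SPT (increasing processing time): J1 J2 J6 J5 J4 J3.
J1: 0→5, due 48, tardiness 0
J2: 5→11, due 50, tardiness 0
J6: 11→19, due 60, tardiness 0
J5: 19→30, due 49, tardiness 0
J4: 30→47, due 31, tardiness 16
J3: 47→65, due 57, tardiness 8
Sum = 0+0+0+0+16+8 = 24.

24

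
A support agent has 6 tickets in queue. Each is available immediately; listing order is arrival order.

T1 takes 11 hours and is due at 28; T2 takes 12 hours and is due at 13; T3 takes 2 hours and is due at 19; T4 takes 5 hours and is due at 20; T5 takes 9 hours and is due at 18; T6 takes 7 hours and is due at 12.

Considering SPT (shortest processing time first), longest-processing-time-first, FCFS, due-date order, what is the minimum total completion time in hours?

SPT (increasing processing time): T3 T4 T6 T5 T1 T2.
T3: 0→2
T4: 2→7
T6: 7→14
T5: 14→23
T1: 23→34
T2: 34→46
Sum = 2+7+14+23+34+46 = 126.
LPT (decreasing processing time): T2 T1 T5 T6 T4 T3.
T2: 0→12
T1: 12→23
T5: 23→32
T6: 32→39
T4: 39→44
T3: 44→46
Sum = 12+23+32+39+44+46 = 196.
FIFO (arrival order): T1 T2 T3 T4 T5 T6.
T1: 0→11
T2: 11→23
T3: 23→25
T4: 25→30
T5: 30→39
T6: 39→46
Sum = 11+23+25+30+39+46 = 174.
EDD (increasing due date): T6 T2 T5 T3 T4 T1.
T6: 0→7
T2: 7→19
T5: 19→28
T3: 28→30
T4: 30→35
T1: 35→46
Sum = 7+19+28+30+35+46 = 165.
SPT 126, LPT 196, FIFO 174, EDD 165 → minimum 126.

126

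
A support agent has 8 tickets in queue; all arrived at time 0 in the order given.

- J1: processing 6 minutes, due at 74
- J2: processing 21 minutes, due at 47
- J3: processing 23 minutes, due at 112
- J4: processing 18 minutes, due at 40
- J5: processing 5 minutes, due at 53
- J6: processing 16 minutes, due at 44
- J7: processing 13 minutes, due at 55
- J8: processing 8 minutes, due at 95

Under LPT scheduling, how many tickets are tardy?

LPT (decreasing processing time): J3 J2 J4 J6 J7 J8 J1 J5.
J3: 0→23, due 112, tardiness 0
J2: 23→44, due 47, tardiness 0
J4: 44→62, due 40, tardiness 22
J6: 62→78, due 44, tardiness 34
J7: 78→91, due 55, tardiness 36
J8: 91→99, due 95, tardiness 4
J1: 99→105, due 74, tardiness 31
J5: 105→110, due 53, tardiness 57
Late tickets: 6.

6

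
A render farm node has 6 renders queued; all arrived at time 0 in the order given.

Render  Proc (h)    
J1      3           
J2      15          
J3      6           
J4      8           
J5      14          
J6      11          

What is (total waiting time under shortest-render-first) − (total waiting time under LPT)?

SPT (increasing processing time): J1 J3 J4 J6 J5 J2.
J1: waits 0, runs 0→3
J3: waits 3, runs 3→9
J4: waits 9, runs 9→17
J6: waits 17, runs 17→28
J5: waits 28, runs 28→42
J2: waits 42, runs 42→57
Sum = 0+3+9+17+28+42 = 99.
LPT (decreasing processing time): J2 J5 J6 J4 J3 J1.
J2: waits 0, runs 0→15
J5: waits 15, runs 15→29
J6: waits 29, runs 29→40
J4: waits 40, runs 40→48
J3: waits 48, runs 48→54
J1: waits 54, runs 54→57
Sum = 0+15+29+40+48+54 = 186.
Difference = 99 − 186 = -87.

-87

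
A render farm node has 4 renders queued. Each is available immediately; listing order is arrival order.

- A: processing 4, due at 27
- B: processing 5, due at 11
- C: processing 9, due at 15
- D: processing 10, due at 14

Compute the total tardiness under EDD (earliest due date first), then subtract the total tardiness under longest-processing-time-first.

-7

EDD (increasing due date): B D C A.
B: 0→5, due 11, tardiness 0
D: 5→15, due 14, tardiness 1
C: 15→24, due 15, tardiness 9
A: 24→28, due 27, tardiness 1
Sum = 0+1+9+1 = 11.
LPT (decreasing processing time): D C B A.
D: 0→10, due 14, tardiness 0
C: 10→19, due 15, tardiness 4
B: 19→24, due 11, tardiness 13
A: 24→28, due 27, tardiness 1
Sum = 0+4+13+1 = 18.
Difference = 11 − 18 = -7.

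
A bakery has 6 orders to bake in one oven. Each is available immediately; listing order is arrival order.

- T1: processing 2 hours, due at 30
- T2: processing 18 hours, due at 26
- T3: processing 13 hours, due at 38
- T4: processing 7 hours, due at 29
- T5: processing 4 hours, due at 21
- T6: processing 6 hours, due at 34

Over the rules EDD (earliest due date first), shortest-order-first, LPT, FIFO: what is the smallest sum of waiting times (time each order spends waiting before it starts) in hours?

EDD (increasing due date): T5 T2 T4 T1 T6 T3.
T5: waits 0, runs 0→4
T2: waits 4, runs 4→22
T4: waits 22, runs 22→29
T1: waits 29, runs 29→31
T6: waits 31, runs 31→37
T3: waits 37, runs 37→50
Sum = 0+4+22+29+31+37 = 123.
SPT (increasing processing time): T1 T5 T6 T4 T3 T2.
T1: waits 0, runs 0→2
T5: waits 2, runs 2→6
T6: waits 6, runs 6→12
T4: waits 12, runs 12→19
T3: waits 19, runs 19→32
T2: waits 32, runs 32→50
Sum = 0+2+6+12+19+32 = 71.
LPT (decreasing processing time): T2 T3 T4 T6 T5 T1.
T2: waits 0, runs 0→18
T3: waits 18, runs 18→31
T4: waits 31, runs 31→38
T6: waits 38, runs 38→44
T5: waits 44, runs 44→48
T1: waits 48, runs 48→50
Sum = 0+18+31+38+44+48 = 179.
FIFO (arrival order): T1 T2 T3 T4 T5 T6.
T1: waits 0, runs 0→2
T2: waits 2, runs 2→20
T3: waits 20, runs 20→33
T4: waits 33, runs 33→40
T5: waits 40, runs 40→44
T6: waits 44, runs 44→50
Sum = 0+2+20+33+40+44 = 139.
EDD 123, SPT 71, LPT 179, FIFO 139 → minimum 71.

71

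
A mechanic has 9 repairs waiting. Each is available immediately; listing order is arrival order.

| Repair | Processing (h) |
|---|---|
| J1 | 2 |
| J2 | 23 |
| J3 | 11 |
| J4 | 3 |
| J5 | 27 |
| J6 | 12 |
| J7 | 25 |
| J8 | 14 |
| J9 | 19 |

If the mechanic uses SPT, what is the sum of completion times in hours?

483

SPT (increasing processing time): J1 J4 J3 J6 J8 J9 J2 J7 J5.
J1: 0→2
J4: 2→5
J3: 5→16
J6: 16→28
J8: 28→42
J9: 42→61
J2: 61→84
J7: 84→109
J5: 109→136
Sum = 2+5+16+28+42+61+84+109+136 = 483.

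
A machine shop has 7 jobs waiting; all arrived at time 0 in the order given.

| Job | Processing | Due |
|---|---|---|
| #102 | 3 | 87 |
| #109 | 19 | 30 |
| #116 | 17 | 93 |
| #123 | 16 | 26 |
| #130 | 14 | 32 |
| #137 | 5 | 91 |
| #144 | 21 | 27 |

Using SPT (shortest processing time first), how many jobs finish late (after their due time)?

SPT (increasing processing time): #102 #137 #130 #123 #116 #109 #144.
#102: 0→3, due 87, tardiness 0
#137: 3→8, due 91, tardiness 0
#130: 8→22, due 32, tardiness 0
#123: 22→38, due 26, tardiness 12
#116: 38→55, due 93, tardiness 0
#109: 55→74, due 30, tardiness 44
#144: 74→95, due 27, tardiness 68
Late jobs: 3.

3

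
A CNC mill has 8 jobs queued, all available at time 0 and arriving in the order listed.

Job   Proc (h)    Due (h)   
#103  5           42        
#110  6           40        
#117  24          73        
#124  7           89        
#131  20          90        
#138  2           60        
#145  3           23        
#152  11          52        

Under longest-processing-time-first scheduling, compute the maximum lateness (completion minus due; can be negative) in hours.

53

LPT (decreasing processing time): #117 #131 #152 #124 #110 #103 #145 #138.
#117: 0→24, due 73, lateness -49
#131: 24→44, due 90, lateness -46
#152: 44→55, due 52, lateness 3
#124: 55→62, due 89, lateness -27
#110: 62→68, due 40, lateness 28
#103: 68→73, due 42, lateness 31
#145: 73→76, due 23, lateness 53
#138: 76→78, due 60, lateness 18
Maximum = 53.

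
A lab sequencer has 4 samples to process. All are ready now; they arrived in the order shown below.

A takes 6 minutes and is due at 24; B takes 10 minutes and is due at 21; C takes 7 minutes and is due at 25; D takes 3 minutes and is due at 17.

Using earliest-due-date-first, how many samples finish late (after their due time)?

1

EDD (increasing due date): D B A C.
D: 0→3, due 17, tardiness 0
B: 3→13, due 21, tardiness 0
A: 13→19, due 24, tardiness 0
C: 19→26, due 25, tardiness 1
Late samples: 1.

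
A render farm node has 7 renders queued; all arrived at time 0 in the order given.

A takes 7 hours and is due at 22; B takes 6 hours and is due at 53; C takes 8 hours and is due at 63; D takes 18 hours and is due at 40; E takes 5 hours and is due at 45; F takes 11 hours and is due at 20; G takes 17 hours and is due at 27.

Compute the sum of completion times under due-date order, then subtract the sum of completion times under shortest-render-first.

EDD (increasing due date): F A G D E B C.
F: 0→11
A: 11→18
G: 18→35
D: 35→53
E: 53→58
B: 58→64
C: 64→72
Sum = 11+18+35+53+58+64+72 = 311.
SPT (increasing processing time): E B A C F G D.
E: 0→5
B: 5→11
A: 11→18
C: 18→26
F: 26→37
G: 37→54
D: 54→72
Sum = 5+11+18+26+37+54+72 = 223.
Difference = 311 − 223 = 88.

88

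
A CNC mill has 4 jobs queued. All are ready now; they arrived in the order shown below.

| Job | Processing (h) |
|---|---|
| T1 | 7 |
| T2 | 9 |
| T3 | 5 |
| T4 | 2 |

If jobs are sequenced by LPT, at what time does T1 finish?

16

LPT (decreasing processing time): T2 T1 T3 T4.
T2: 0→9
T1: 9→16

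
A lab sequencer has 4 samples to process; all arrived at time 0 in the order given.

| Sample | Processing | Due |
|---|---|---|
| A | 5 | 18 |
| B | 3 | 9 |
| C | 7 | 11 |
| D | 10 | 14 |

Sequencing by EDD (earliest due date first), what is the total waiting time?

EDD (increasing due date): B C D A.
B: waits 0, runs 0→3
C: waits 3, runs 3→10
D: waits 10, runs 10→20
A: waits 20, runs 20→25
Sum = 0+3+10+20 = 33.

33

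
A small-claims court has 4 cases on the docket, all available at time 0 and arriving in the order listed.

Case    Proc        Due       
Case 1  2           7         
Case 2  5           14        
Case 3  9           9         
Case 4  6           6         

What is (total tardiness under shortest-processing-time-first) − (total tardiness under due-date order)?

3

SPT (increasing processing time): Case 1 Case 2 Case 4 Case 3.
Case 1: 0→2, due 7, tardiness 0
Case 2: 2→7, due 14, tardiness 0
Case 4: 7→13, due 6, tardiness 7
Case 3: 13→22, due 9, tardiness 13
Sum = 0+0+7+13 = 20.
EDD (increasing due date): Case 4 Case 1 Case 3 Case 2.
Case 4: 0→6, due 6, tardiness 0
Case 1: 6→8, due 7, tardiness 1
Case 3: 8→17, due 9, tardiness 8
Case 2: 17→22, due 14, tardiness 8
Sum = 0+1+8+8 = 17.
Difference = 20 − 17 = 3.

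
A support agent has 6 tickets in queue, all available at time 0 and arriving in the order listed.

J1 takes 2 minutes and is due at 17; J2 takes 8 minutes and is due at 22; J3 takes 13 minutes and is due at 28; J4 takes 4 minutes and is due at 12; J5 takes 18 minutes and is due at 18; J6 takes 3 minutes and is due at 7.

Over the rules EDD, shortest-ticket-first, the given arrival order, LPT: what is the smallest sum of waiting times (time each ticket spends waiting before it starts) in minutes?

63

EDD (increasing due date): J6 J4 J1 J5 J2 J3.
J6: waits 0, runs 0→3
J4: waits 3, runs 3→7
J1: waits 7, runs 7→9
J5: waits 9, runs 9→27
J2: waits 27, runs 27→35
J3: waits 35, runs 35→48
Sum = 0+3+7+9+27+35 = 81.
SPT (increasing processing time): J1 J6 J4 J2 J3 J5.
J1: waits 0, runs 0→2
J6: waits 2, runs 2→5
J4: waits 5, runs 5→9
J2: waits 9, runs 9→17
J3: waits 17, runs 17→30
J5: waits 30, runs 30→48
Sum = 0+2+5+9+17+30 = 63.
FIFO (arrival order): J1 J2 J3 J4 J5 J6.
J1: waits 0, runs 0→2
J2: waits 2, runs 2→10
J3: waits 10, runs 10→23
J4: waits 23, runs 23→27
J5: waits 27, runs 27→45
J6: waits 45, runs 45→48
Sum = 0+2+10+23+27+45 = 107.
LPT (decreasing processing time): J5 J3 J2 J4 J6 J1.
J5: waits 0, runs 0→18
J3: waits 18, runs 18→31
J2: waits 31, runs 31→39
J4: waits 39, runs 39→43
J6: waits 43, runs 43→46
J1: waits 46, runs 46→48
Sum = 0+18+31+39+43+46 = 177.
EDD 81, SPT 63, FIFO 107, LPT 177 → minimum 63.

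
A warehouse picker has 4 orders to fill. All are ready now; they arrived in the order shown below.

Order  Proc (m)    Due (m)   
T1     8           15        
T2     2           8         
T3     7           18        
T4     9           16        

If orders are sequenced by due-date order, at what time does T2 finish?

2

EDD (increasing due date): T2 T1 T4 T3.
T2: 0→2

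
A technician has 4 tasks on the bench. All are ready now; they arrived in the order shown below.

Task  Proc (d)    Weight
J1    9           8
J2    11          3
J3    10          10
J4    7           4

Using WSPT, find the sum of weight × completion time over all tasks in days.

467

WSPT (decreasing weight/processing-time ratio): J3 J1 J4 J2.
J3: finishes 10, weight 10, w·C = 100
J1: finishes 19, weight 8, w·C = 152
J4: finishes 26, weight 4, w·C = 104
J2: finishes 37, weight 3, w·C = 111
Sum = 100+152+104+111 = 467.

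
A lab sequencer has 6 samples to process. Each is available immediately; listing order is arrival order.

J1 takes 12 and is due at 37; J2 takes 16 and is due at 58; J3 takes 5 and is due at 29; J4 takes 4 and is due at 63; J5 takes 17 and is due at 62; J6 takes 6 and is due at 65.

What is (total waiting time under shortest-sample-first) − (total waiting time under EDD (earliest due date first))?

-61

SPT (increasing processing time): J4 J3 J6 J1 J2 J5.
J4: waits 0, runs 0→4
J3: waits 4, runs 4→9
J6: waits 9, runs 9→15
J1: waits 15, runs 15→27
J2: waits 27, runs 27→43
J5: waits 43, runs 43→60
Sum = 0+4+9+15+27+43 = 98.
EDD (increasing due date): J3 J1 J2 J5 J4 J6.
J3: waits 0, runs 0→5
J1: waits 5, runs 5→17
J2: waits 17, runs 17→33
J5: waits 33, runs 33→50
J4: waits 50, runs 50→54
J6: waits 54, runs 54→60
Sum = 0+5+17+33+50+54 = 159.
Difference = 98 − 159 = -61.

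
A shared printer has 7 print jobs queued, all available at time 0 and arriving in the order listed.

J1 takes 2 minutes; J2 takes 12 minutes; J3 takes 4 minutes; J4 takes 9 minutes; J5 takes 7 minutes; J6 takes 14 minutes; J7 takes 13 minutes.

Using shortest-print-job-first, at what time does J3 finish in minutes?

SPT (increasing processing time): J1 J3 J5 J4 J2 J7 J6.
J1: 0→2
J3: 2→6

6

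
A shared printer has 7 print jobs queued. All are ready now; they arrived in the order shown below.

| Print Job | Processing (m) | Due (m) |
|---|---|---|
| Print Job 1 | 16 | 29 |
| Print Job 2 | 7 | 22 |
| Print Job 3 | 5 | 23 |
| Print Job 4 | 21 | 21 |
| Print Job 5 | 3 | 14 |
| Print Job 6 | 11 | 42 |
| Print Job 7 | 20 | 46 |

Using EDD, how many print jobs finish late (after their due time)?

6

EDD (increasing due date): Print Job 5 Print Job 4 Print Job 2 Print Job 3 Print Job 1 Print Job 6 Print Job 7.
Print Job 5: 0→3, due 14, tardiness 0
Print Job 4: 3→24, due 21, tardiness 3
Print Job 2: 24→31, due 22, tardiness 9
Print Job 3: 31→36, due 23, tardiness 13
Print Job 1: 36→52, due 29, tardiness 23
Print Job 6: 52→63, due 42, tardiness 21
Print Job 7: 63→83, due 46, tardiness 37
Late print jobs: 6.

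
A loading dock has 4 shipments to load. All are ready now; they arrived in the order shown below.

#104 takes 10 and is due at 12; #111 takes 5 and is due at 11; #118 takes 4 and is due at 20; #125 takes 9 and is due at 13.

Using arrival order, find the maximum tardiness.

FIFO (arrival order): #104 #111 #118 #125.
#104: 0→10, due 12, tardiness 0
#111: 10→15, due 11, tardiness 4
#118: 15→19, due 20, tardiness 0
#125: 19→28, due 13, tardiness 15
Maximum = 15.

15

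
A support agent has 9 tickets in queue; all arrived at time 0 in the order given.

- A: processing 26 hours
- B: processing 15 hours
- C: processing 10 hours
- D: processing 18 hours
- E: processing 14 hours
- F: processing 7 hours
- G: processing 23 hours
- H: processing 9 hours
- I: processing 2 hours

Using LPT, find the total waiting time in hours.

LPT (decreasing processing time): A G D B E C H F I.
A: waits 0, runs 0→26
G: waits 26, runs 26→49
D: waits 49, runs 49→67
B: waits 67, runs 67→82
E: waits 82, runs 82→96
C: waits 96, runs 96→106
H: waits 106, runs 106→115
F: waits 115, runs 115→122
I: waits 122, runs 122→124
Sum = 0+26+49+67+82+96+106+115+122 = 663.

663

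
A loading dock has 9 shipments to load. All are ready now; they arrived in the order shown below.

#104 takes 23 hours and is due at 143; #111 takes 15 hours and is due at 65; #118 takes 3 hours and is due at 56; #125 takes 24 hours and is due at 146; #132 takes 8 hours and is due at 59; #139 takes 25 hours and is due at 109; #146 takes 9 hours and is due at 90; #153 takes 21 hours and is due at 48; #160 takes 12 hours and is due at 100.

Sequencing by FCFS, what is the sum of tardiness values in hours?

FIFO (arrival order): #104 #111 #118 #125 #132 #139 #146 #153 #160.
#104: 0→23, due 143, tardiness 0
#111: 23→38, due 65, tardiness 0
#118: 38→41, due 56, tardiness 0
#125: 41→65, due 146, tardiness 0
#132: 65→73, due 59, tardiness 14
#139: 73→98, due 109, tardiness 0
#146: 98→107, due 90, tardiness 17
#153: 107→128, due 48, tardiness 80
#160: 128→140, due 100, tardiness 40
Sum = 0+0+0+0+14+0+17+80+40 = 151.

151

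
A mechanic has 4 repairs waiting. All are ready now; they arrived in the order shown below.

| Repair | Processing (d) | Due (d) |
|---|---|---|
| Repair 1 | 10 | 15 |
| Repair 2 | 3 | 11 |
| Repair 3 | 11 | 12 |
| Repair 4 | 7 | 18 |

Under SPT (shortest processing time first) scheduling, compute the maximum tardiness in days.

19

SPT (increasing processing time): Repair 2 Repair 4 Repair 1 Repair 3.
Repair 2: 0→3, due 11, tardiness 0
Repair 4: 3→10, due 18, tardiness 0
Repair 1: 10→20, due 15, tardiness 5
Repair 3: 20→31, due 12, tardiness 19
Maximum = 19.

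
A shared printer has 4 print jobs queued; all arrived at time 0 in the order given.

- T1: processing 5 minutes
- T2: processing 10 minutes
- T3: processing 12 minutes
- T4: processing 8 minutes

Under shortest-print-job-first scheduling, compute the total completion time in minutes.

76

SPT (increasing processing time): T1 T4 T2 T3.
T1: 0→5
T4: 5→13
T2: 13→23
T3: 23→35
Sum = 5+13+23+35 = 76.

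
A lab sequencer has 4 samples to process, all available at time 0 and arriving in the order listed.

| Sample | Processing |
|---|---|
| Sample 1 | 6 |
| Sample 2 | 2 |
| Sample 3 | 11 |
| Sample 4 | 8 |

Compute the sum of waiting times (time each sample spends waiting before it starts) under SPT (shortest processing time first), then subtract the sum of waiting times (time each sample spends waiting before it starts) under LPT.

-29

SPT (increasing processing time): Sample 2 Sample 1 Sample 4 Sample 3.
Sample 2: waits 0, runs 0→2
Sample 1: waits 2, runs 2→8
Sample 4: waits 8, runs 8→16
Sample 3: waits 16, runs 16→27
Sum = 0+2+8+16 = 26.
LPT (decreasing processing time): Sample 3 Sample 4 Sample 1 Sample 2.
Sample 3: waits 0, runs 0→11
Sample 4: waits 11, runs 11→19
Sample 1: waits 19, runs 19→25
Sample 2: waits 25, runs 25→27
Sum = 0+11+19+25 = 55.
Difference = 26 − 55 = -29.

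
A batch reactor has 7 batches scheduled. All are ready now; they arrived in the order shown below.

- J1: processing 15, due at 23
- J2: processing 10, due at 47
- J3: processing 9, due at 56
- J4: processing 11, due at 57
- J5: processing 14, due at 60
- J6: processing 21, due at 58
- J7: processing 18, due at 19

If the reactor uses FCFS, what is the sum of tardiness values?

101

FIFO (arrival order): J1 J2 J3 J4 J5 J6 J7.
J1: 0→15, due 23, tardiness 0
J2: 15→25, due 47, tardiness 0
J3: 25→34, due 56, tardiness 0
J4: 34→45, due 57, tardiness 0
J5: 45→59, due 60, tardiness 0
J6: 59→80, due 58, tardiness 22
J7: 80→98, due 19, tardiness 79
Sum = 0+0+0+0+0+22+79 = 101.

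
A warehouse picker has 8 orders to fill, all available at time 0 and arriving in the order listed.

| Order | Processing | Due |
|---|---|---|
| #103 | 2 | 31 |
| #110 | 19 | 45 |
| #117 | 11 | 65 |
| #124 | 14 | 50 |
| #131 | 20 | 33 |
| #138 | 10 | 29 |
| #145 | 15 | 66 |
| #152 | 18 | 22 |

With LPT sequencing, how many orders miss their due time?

LPT (decreasing processing time): #131 #110 #152 #145 #124 #117 #138 #103.
#131: 0→20, due 33, tardiness 0
#110: 20→39, due 45, tardiness 0
#152: 39→57, due 22, tardiness 35
#145: 57→72, due 66, tardiness 6
#124: 72→86, due 50, tardiness 36
#117: 86→97, due 65, tardiness 32
#138: 97→107, due 29, tardiness 78
#103: 107→109, due 31, tardiness 78
Late orders: 6.

6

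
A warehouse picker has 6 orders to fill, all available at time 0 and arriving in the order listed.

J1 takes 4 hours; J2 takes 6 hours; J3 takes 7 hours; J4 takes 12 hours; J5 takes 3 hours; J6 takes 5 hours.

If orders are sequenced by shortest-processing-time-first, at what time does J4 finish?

37

SPT (increasing processing time): J5 J1 J6 J2 J3 J4.
J5: 0→3
J1: 3→7
J6: 7→12
J2: 12→18
J3: 18→25
J4: 25→37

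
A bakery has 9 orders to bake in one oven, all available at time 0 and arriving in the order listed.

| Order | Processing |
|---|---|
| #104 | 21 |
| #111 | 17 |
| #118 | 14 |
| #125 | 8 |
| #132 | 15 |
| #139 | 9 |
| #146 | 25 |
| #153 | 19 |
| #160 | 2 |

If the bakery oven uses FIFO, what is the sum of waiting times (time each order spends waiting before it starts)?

FIFO (arrival order): #104 #111 #118 #125 #132 #139 #146 #153 #160.
#104: waits 0, runs 0→21
#111: waits 21, runs 21→38
#118: waits 38, runs 38→52
#125: waits 52, runs 52→60
#132: waits 60, runs 60→75
#139: waits 75, runs 75→84
#146: waits 84, runs 84→109
#153: waits 109, runs 109→128
#160: waits 128, runs 128→130
Sum = 0+21+38+52+60+75+84+109+128 = 567.

567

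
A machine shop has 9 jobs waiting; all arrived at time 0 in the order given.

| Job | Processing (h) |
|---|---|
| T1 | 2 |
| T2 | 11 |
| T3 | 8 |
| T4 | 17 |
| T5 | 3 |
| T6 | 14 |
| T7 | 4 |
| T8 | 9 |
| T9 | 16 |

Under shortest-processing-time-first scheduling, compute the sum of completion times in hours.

SPT (increasing processing time): T1 T5 T7 T3 T8 T2 T6 T9 T4.
T1: 0→2
T5: 2→5
T7: 5→9
T3: 9→17
T8: 17→26
T2: 26→37
T6: 37→51
T9: 51→67
T4: 67→84
Sum = 2+5+9+17+26+37+51+67+84 = 298.

298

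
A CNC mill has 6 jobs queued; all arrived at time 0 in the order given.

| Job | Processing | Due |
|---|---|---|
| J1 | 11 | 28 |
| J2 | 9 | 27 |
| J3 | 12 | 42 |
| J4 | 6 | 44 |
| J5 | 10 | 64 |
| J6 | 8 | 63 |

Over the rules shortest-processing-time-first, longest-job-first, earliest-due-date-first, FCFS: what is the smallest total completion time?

SPT (increasing processing time): J4 J6 J2 J5 J1 J3.
J4: 0→6
J6: 6→14
J2: 14→23
J5: 23→33
J1: 33→44
J3: 44→56
Sum = 6+14+23+33+44+56 = 176.
LPT (decreasing processing time): J3 J1 J5 J2 J6 J4.
J3: 0→12
J1: 12→23
J5: 23→33
J2: 33→42
J6: 42→50
J4: 50→56
Sum = 12+23+33+42+50+56 = 216.
EDD (increasing due date): J2 J1 J3 J4 J6 J5.
J2: 0→9
J1: 9→20
J3: 20→32
J4: 32→38
J6: 38→46
J5: 46→56
Sum = 9+20+32+38+46+56 = 201.
FIFO (arrival order): J1 J2 J3 J4 J5 J6.
J1: 0→11
J2: 11→20
J3: 20→32
J4: 32→38
J5: 38→48
J6: 48→56
Sum = 11+20+32+38+48+56 = 205.
SPT 176, LPT 216, EDD 201, FIFO 205 → minimum 176.

176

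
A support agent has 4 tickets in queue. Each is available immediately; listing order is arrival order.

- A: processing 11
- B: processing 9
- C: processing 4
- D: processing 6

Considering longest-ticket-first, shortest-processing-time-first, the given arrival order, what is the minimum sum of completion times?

63

LPT (decreasing processing time): A B D C.
A: 0→11
B: 11→20
D: 20→26
C: 26→30
Sum = 11+20+26+30 = 87.
SPT (increasing processing time): C D B A.
C: 0→4
D: 4→10
B: 10→19
A: 19→30
Sum = 4+10+19+30 = 63.
FIFO (arrival order): A B C D.
A: 0→11
B: 11→20
C: 20→24
D: 24→30
Sum = 11+20+24+30 = 85.
LPT 87, SPT 63, FIFO 85 → minimum 63.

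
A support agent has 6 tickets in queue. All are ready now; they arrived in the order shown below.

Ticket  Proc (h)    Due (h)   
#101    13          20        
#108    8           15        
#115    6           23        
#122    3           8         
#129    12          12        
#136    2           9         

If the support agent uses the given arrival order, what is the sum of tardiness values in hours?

97

FIFO (arrival order): #101 #108 #115 #122 #129 #136.
#101: 0→13, due 20, tardiness 0
#108: 13→21, due 15, tardiness 6
#115: 21→27, due 23, tardiness 4
#122: 27→30, due 8, tardiness 22
#129: 30→42, due 12, tardiness 30
#136: 42→44, due 9, tardiness 35
Sum = 0+6+4+22+30+35 = 97.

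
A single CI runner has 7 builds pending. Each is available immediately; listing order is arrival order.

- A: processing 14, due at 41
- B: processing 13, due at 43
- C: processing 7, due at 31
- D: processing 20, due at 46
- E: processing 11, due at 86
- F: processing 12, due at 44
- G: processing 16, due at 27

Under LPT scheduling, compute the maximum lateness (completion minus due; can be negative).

62

LPT (decreasing processing time): D G A B F E C.
D: 0→20, due 46, lateness -26
G: 20→36, due 27, lateness 9
A: 36→50, due 41, lateness 9
B: 50→63, due 43, lateness 20
F: 63→75, due 44, lateness 31
E: 75→86, due 86, lateness 0
C: 86→93, due 31, lateness 62
Maximum = 62.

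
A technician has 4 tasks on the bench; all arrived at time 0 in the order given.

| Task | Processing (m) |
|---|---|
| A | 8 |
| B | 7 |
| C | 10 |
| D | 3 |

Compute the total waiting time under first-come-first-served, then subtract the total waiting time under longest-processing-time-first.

FIFO (arrival order): A B C D.
A: waits 0, runs 0→8
B: waits 8, runs 8→15
C: waits 15, runs 15→25
D: waits 25, runs 25→28
Sum = 0+8+15+25 = 48.
LPT (decreasing processing time): C A B D.
C: waits 0, runs 0→10
A: waits 10, runs 10→18
B: waits 18, runs 18→25
D: waits 25, runs 25→28
Sum = 0+10+18+25 = 53.
Difference = 48 − 53 = -5.

-5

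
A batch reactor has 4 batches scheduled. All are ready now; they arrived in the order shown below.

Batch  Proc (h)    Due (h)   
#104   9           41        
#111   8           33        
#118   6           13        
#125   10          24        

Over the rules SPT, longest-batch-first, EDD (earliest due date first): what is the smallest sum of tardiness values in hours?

SPT (increasing processing time): #118 #111 #104 #125.
#118: 0→6, due 13, tardiness 0
#111: 6→14, due 33, tardiness 0
#104: 14→23, due 41, tardiness 0
#125: 23→33, due 24, tardiness 9
Sum = 0+0+0+9 = 9.
LPT (decreasing processing time): #125 #104 #111 #118.
#125: 0→10, due 24, tardiness 0
#104: 10→19, due 41, tardiness 0
#111: 19→27, due 33, tardiness 0
#118: 27→33, due 13, tardiness 20
Sum = 0+0+0+20 = 20.
EDD (increasing due date): #118 #125 #111 #104.
#118: 0→6, due 13, tardiness 0
#125: 6→16, due 24, tardiness 0
#111: 16→24, due 33, tardiness 0
#104: 24→33, due 41, tardiness 0
Sum = 0+0+0+0 = 0.
SPT 9, LPT 20, EDD 0 → minimum 0.

0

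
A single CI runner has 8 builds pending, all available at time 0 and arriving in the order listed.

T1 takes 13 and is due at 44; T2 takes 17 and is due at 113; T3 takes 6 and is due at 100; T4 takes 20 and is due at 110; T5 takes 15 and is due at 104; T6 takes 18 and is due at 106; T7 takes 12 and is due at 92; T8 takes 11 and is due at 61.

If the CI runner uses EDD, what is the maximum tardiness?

0

EDD (increasing due date): T1 T8 T7 T3 T5 T6 T4 T2.
T1: 0→13, due 44, tardiness 0
T8: 13→24, due 61, tardiness 0
T7: 24→36, due 92, tardiness 0
T3: 36→42, due 100, tardiness 0
T5: 42→57, due 104, tardiness 0
T6: 57→75, due 106, tardiness 0
T4: 75→95, due 110, tardiness 0
T2: 95→112, due 113, tardiness 0
Maximum = 0.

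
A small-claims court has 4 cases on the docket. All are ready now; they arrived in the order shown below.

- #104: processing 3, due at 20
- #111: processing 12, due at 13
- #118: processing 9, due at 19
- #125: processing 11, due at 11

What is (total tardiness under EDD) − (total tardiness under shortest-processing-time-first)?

4

EDD (increasing due date): #125 #111 #118 #104.
#125: 0→11, due 11, tardiness 0
#111: 11→23, due 13, tardiness 10
#118: 23→32, due 19, tardiness 13
#104: 32→35, due 20, tardiness 15
Sum = 0+10+13+15 = 38.
SPT (increasing processing time): #104 #118 #125 #111.
#104: 0→3, due 20, tardiness 0
#118: 3→12, due 19, tardiness 0
#125: 12→23, due 11, tardiness 12
#111: 23→35, due 13, tardiness 22
Sum = 0+0+12+22 = 34.
Difference = 38 − 34 = 4.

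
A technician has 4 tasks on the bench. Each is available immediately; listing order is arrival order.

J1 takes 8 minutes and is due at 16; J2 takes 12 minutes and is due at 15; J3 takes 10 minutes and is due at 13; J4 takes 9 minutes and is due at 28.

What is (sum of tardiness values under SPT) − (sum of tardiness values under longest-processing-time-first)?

3

SPT (increasing processing time): J1 J4 J3 J2.
J1: 0→8, due 16, tardiness 0
J4: 8→17, due 28, tardiness 0
J3: 17→27, due 13, tardiness 14
J2: 27→39, due 15, tardiness 24
Sum = 0+0+14+24 = 38.
LPT (decreasing processing time): J2 J3 J4 J1.
J2: 0→12, due 15, tardiness 0
J3: 12→22, due 13, tardiness 9
J4: 22→31, due 28, tardiness 3
J1: 31→39, due 16, tardiness 23
Sum = 0+9+3+23 = 35.
Difference = 38 − 35 = 3.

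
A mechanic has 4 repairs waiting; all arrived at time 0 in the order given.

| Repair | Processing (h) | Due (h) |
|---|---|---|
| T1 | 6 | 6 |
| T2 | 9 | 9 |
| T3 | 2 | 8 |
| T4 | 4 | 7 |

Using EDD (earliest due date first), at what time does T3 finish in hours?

12

EDD (increasing due date): T1 T4 T3 T2.
T1: 0→6
T4: 6→10
T3: 10→12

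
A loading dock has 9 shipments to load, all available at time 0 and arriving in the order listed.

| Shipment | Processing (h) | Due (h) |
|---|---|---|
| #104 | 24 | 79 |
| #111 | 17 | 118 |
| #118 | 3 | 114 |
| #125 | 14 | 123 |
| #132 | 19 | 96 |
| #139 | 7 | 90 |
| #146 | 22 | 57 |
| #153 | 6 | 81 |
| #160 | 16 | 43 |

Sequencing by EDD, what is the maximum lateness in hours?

5

EDD (increasing due date): #160 #146 #104 #153 #139 #132 #118 #111 #125.
#160: 0→16, due 43, lateness -27
#146: 16→38, due 57, lateness -19
#104: 38→62, due 79, lateness -17
#153: 62→68, due 81, lateness -13
#139: 68→75, due 90, lateness -15
#132: 75→94, due 96, lateness -2
#118: 94→97, due 114, lateness -17
#111: 97→114, due 118, lateness -4
#125: 114→128, due 123, lateness 5
Maximum = 5.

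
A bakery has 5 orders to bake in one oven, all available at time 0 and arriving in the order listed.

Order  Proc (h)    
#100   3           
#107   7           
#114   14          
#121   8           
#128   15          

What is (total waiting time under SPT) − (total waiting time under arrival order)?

-6

SPT (increasing processing time): #100 #107 #121 #114 #128.
#100: waits 0, runs 0→3
#107: waits 3, runs 3→10
#121: waits 10, runs 10→18
#114: waits 18, runs 18→32
#128: waits 32, runs 32→47
Sum = 0+3+10+18+32 = 63.
FIFO (arrival order): #100 #107 #114 #121 #128.
#100: waits 0, runs 0→3
#107: waits 3, runs 3→10
#114: waits 10, runs 10→24
#121: waits 24, runs 24→32
#128: waits 32, runs 32→47
Sum = 0+3+10+24+32 = 69.
Difference = 63 − 69 = -6.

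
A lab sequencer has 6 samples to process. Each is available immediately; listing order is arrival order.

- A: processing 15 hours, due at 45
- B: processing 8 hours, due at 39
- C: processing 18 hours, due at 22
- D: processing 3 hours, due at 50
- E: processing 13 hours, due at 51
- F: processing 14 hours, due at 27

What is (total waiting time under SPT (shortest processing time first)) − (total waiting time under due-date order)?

-74

SPT (increasing processing time): D B E F A C.
D: waits 0, runs 0→3
B: waits 3, runs 3→11
E: waits 11, runs 11→24
F: waits 24, runs 24→38
A: waits 38, runs 38→53
C: waits 53, runs 53→71
Sum = 0+3+11+24+38+53 = 129.
EDD (increasing due date): C F B A D E.
C: waits 0, runs 0→18
F: waits 18, runs 18→32
B: waits 32, runs 32→40
A: waits 40, runs 40→55
D: waits 55, runs 55→58
E: waits 58, runs 58→71
Sum = 0+18+32+40+55+58 = 203.
Difference = 129 − 203 = -74.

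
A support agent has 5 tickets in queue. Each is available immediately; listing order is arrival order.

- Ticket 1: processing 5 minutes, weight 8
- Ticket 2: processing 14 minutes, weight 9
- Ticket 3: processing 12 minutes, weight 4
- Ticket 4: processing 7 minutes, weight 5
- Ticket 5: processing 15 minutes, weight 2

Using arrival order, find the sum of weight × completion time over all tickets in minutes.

631

FIFO (arrival order): Ticket 1 Ticket 2 Ticket 3 Ticket 4 Ticket 5.
Ticket 1: finishes 5, weight 8, w·C = 40
Ticket 2: finishes 19, weight 9, w·C = 171
Ticket 3: finishes 31, weight 4, w·C = 124
Ticket 4: finishes 38, weight 5, w·C = 190
Ticket 5: finishes 53, weight 2, w·C = 106
Sum = 40+171+124+190+106 = 631.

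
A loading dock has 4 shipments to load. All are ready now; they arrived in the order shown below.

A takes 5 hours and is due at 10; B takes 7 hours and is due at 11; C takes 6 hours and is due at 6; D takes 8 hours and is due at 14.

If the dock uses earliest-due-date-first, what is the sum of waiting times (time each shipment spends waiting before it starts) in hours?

35

EDD (increasing due date): C A B D.
C: waits 0, runs 0→6
A: waits 6, runs 6→11
B: waits 11, runs 11→18
D: waits 18, runs 18→26
Sum = 0+6+11+18 = 35.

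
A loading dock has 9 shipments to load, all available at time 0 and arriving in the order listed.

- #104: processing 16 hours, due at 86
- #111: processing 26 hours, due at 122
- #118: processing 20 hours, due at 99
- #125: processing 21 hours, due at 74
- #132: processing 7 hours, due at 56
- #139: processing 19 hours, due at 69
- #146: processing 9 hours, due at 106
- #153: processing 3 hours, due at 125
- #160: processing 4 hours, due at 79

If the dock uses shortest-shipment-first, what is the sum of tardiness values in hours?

SPT (increasing processing time): #153 #160 #132 #146 #104 #139 #118 #125 #111.
#153: 0→3, due 125, tardiness 0
#160: 3→7, due 79, tardiness 0
#132: 7→14, due 56, tardiness 0
#146: 14→23, due 106, tardiness 0
#104: 23→39, due 86, tardiness 0
#139: 39→58, due 69, tardiness 0
#118: 58→78, due 99, tardiness 0
#125: 78→99, due 74, tardiness 25
#111: 99→125, due 122, tardiness 3
Sum = 0+0+0+0+0+0+0+25+3 = 28.

28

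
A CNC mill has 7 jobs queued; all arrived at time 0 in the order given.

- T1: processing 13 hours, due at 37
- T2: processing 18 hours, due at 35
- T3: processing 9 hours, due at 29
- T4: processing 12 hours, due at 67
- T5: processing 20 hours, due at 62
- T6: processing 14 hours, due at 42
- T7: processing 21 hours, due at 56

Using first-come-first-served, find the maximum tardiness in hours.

51

FIFO (arrival order): T1 T2 T3 T4 T5 T6 T7.
T1: 0→13, due 37, tardiness 0
T2: 13→31, due 35, tardiness 0
T3: 31→40, due 29, tardiness 11
T4: 40→52, due 67, tardiness 0
T5: 52→72, due 62, tardiness 10
T6: 72→86, due 42, tardiness 44
T7: 86→107, due 56, tardiness 51
Maximum = 51.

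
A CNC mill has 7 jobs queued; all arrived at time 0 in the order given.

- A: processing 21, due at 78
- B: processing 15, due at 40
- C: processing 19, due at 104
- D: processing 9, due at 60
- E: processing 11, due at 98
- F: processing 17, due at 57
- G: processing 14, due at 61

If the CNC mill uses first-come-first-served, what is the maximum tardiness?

45

FIFO (arrival order): A B C D E F G.
A: 0→21, due 78, tardiness 0
B: 21→36, due 40, tardiness 0
C: 36→55, due 104, tardiness 0
D: 55→64, due 60, tardiness 4
E: 64→75, due 98, tardiness 0
F: 75→92, due 57, tardiness 35
G: 92→106, due 61, tardiness 45
Maximum = 45.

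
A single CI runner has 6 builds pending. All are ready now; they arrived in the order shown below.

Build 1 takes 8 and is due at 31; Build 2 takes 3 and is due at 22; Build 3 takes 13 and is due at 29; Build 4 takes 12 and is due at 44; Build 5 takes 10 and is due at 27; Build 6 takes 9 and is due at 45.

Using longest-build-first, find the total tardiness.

62

LPT (decreasing processing time): Build 3 Build 4 Build 5 Build 6 Build 1 Build 2.
Build 3: 0→13, due 29, tardiness 0
Build 4: 13→25, due 44, tardiness 0
Build 5: 25→35, due 27, tardiness 8
Build 6: 35→44, due 45, tardiness 0
Build 1: 44→52, due 31, tardiness 21
Build 2: 52→55, due 22, tardiness 33
Sum = 0+0+8+0+21+33 = 62.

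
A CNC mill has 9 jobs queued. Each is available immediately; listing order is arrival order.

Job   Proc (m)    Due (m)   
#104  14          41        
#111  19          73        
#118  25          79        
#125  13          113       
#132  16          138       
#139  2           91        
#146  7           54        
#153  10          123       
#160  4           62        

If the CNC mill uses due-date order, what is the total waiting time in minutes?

EDD (increasing due date): #104 #146 #160 #111 #118 #139 #125 #153 #132.
#104: waits 0, runs 0→14
#146: waits 14, runs 14→21
#160: waits 21, runs 21→25
#111: waits 25, runs 25→44
#118: waits 44, runs 44→69
#139: waits 69, runs 69→71
#125: waits 71, runs 71→84
#153: waits 84, runs 84→94
#132: waits 94, runs 94→110
Sum = 0+14+21+25+44+69+71+84+94 = 422.

422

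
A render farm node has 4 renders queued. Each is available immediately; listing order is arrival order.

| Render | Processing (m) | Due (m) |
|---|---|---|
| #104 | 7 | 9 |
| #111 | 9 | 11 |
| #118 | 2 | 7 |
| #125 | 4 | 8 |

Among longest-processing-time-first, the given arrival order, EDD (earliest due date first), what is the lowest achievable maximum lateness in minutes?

11

LPT (decreasing processing time): #111 #104 #125 #118.
#111: 0→9, due 11, lateness -2
#104: 9→16, due 9, lateness 7
#125: 16→20, due 8, lateness 12
#118: 20→22, due 7, lateness 15
Maximum = 15.
FIFO (arrival order): #104 #111 #118 #125.
#104: 0→7, due 9, lateness -2
#111: 7→16, due 11, lateness 5
#118: 16→18, due 7, lateness 11
#125: 18→22, due 8, lateness 14
Maximum = 14.
EDD (increasing due date): #118 #125 #104 #111.
#118: 0→2, due 7, lateness -5
#125: 2→6, due 8, lateness -2
#104: 6→13, due 9, lateness 4
#111: 13→22, due 11, lateness 11
Maximum = 11.
LPT 15, FIFO 14, EDD 11 → minimum 11.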